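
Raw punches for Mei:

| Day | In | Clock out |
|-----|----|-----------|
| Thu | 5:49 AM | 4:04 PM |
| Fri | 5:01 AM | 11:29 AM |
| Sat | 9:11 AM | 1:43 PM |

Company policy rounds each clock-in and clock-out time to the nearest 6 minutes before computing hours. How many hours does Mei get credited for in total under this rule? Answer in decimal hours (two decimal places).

21.30 hours

Thu: in 5:49 AM→5:48 AM, out 4:04 PM→4:06 PM; 10 h 18 min
Fri: in 5:01 AM→5:00 AM, out 11:29 AM→11:30 AM; 6 h 30 min
Sat: in 9:11 AM→9:12 AM, out 1:43 PM→1:42 PM; 4 h 30 min
Total credited: 21 h 18 min.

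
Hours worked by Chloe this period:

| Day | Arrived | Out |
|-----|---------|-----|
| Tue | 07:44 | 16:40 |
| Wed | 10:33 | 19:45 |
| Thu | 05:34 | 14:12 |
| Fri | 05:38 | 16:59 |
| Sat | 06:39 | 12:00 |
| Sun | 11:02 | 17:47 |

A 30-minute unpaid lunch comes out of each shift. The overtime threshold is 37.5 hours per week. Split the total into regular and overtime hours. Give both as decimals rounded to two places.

Regular 37.50 hours, overtime 9.72 hours

Tue: 07:44–16:40 = 8 h 56 min; less 30 min break → 8 h 26 min
Wed: 10:33–19:45 = 9 h 12 min; less 30 min break → 8 h 42 min
Thu: 05:34–14:12 = 8 h 38 min; less 30 min break → 8 h 8 min
Fri: 05:38–16:59 = 11 h 21 min; less 30 min break → 10 h 51 min
Sat: 06:39–12:00 = 5 h 21 min; less 30 min break → 4 h 51 min
Sun: 11:02–17:47 = 6 h 45 min; less 30 min break → 6 h 15 min
Total worked: 47 h 13 min = 47.22 h.
Threshold 37.5 h → overtime 9 h 43 min, regular 37 h 30 min.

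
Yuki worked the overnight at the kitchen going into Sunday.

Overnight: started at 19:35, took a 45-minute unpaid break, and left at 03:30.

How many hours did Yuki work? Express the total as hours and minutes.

7 h 10 min

Overnight: 19:35 → midnight = 4 h 25 min; midnight → 03:30 = 3 h 30 min; span 7 h 55 min; less 45 min break → 7 h 10 min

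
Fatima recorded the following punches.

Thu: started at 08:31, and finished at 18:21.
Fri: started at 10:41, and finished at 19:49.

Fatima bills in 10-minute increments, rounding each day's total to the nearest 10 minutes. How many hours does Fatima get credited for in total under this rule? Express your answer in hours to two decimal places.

Thu: 08:31–18:21 = 9 h 50 min → rounds to 9 h 50 min
Fri: 10:41–19:49 = 9 h 8 min → rounds to 9 h 10 min
Total credited: 19 h 0 min.

19.00 hours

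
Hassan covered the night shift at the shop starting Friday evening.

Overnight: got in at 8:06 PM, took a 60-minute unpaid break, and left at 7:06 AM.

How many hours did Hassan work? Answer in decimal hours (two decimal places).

10.00 hours

Overnight: 8:06 PM → midnight = 3 h 54 min; midnight → 7:06 AM = 7 h 6 min; span 11 h 0 min; less 60 min break → 10 h 0 min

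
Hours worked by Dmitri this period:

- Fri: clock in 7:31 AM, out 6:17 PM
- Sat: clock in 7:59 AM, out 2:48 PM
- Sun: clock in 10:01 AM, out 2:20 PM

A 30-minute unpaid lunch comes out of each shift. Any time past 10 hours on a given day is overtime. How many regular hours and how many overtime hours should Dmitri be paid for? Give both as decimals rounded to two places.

Regular 20.13 hours, overtime 0.27 hours

Fri: 7:31 AM–6:17 PM = 10 h 46 min; less 30 min break → 10 h 16 min
Sat: 7:59 AM–2:48 PM = 6 h 49 min; less 30 min break → 6 h 19 min
Sun: 10:01 AM–2:20 PM = 4 h 19 min; less 30 min break → 3 h 49 min
Fri reg 10 h 0 min / OT 0 h 16 min; Sat reg 6 h 19 min / OT 0 h 0 min; Sun reg 3 h 49 min / OT 0 h 0 min.
Totals: regular 20 h 8 min, overtime 0 h 16 min.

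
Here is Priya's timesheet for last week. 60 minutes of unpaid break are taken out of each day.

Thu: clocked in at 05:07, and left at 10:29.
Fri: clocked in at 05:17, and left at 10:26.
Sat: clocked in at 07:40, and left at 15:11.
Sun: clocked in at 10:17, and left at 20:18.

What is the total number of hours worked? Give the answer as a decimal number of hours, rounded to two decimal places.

24.05 hours

Thu: 05:07–10:29 = 5 h 22 min; less 60 min break → 4 h 22 min
Fri: 05:17–10:26 = 5 h 9 min; less 60 min break → 4 h 9 min
Sat: 07:40–15:11 = 7 h 31 min; less 60 min break → 6 h 31 min
Sun: 10:17–20:18 = 10 h 1 min; less 60 min break → 9 h 1 min
Total: 4 h 22 min + 4 h 9 min + 6 h 31 min + 9 h 1 min = 24 h 3 min.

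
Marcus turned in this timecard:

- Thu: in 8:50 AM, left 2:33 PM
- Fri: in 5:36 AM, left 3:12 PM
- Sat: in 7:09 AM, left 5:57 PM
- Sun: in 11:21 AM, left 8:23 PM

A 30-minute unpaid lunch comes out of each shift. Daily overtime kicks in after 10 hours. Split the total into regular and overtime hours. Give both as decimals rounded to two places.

Regular 32.85 hours, overtime 0.30 hours

Thu: 8:50 AM–2:33 PM = 5 h 43 min; less 30 min break → 5 h 13 min
Fri: 5:36 AM–3:12 PM = 9 h 36 min; less 30 min break → 9 h 6 min
Sat: 7:09 AM–5:57 PM = 10 h 48 min; less 30 min break → 10 h 18 min
Sun: 11:21 AM–8:23 PM = 9 h 2 min; less 30 min break → 8 h 32 min
Thu reg 5 h 13 min / OT 0 h 0 min; Fri reg 9 h 6 min / OT 0 h 0 min; Sat reg 10 h 0 min / OT 0 h 18 min; Sun reg 8 h 32 min / OT 0 h 0 min.
Totals: regular 32 h 51 min, overtime 0 h 18 min.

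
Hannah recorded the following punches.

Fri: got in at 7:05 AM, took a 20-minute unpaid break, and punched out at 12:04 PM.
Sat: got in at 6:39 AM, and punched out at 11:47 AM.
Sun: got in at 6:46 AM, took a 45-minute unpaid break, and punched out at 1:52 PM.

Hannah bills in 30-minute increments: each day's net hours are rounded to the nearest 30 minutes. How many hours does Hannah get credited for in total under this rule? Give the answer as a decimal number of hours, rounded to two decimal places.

Fri: 7:05 AM–12:04 PM = 4 h 59 min − 20 min = 4 h 39 min → rounds to 4 h 30 min
Sat: 6:39 AM–11:47 AM = 5 h 8 min → rounds to 5 h 0 min
Sun: 6:46 AM–1:52 PM = 7 h 6 min − 45 min = 6 h 21 min → rounds to 6 h 30 min
Total credited: 16 h 0 min.

16.00 hours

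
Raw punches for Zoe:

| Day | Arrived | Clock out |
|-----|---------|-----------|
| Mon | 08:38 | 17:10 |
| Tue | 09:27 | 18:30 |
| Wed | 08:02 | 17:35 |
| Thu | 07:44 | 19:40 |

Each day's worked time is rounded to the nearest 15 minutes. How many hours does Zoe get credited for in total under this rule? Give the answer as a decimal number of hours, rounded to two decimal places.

39.00 hours

Mon: 08:38–17:10 = 8 h 32 min → rounds to 8 h 30 min
Tue: 09:27–18:30 = 9 h 3 min → rounds to 9 h 0 min
Wed: 08:02–17:35 = 9 h 33 min → rounds to 9 h 30 min
Thu: 07:44–19:40 = 11 h 56 min → rounds to 12 h 0 min
Total credited: 39 h 0 min.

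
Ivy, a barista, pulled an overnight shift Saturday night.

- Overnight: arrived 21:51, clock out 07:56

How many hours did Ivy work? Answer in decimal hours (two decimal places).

10.08 hours

Overnight: 21:51 → midnight = 2 h 9 min; midnight → 07:56 = 7 h 56 min; span 10 h 5 min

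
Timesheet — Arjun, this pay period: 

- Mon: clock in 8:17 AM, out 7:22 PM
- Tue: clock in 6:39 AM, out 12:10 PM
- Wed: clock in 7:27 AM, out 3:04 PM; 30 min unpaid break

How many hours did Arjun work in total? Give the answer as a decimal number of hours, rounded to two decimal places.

23.72 hours

Mon: 8:17 AM–7:22 PM = 11 h 5 min
Tue: 6:39 AM–12:10 PM = 5 h 31 min
Wed: 7:27 AM–3:04 PM = 7 h 37 min; less 30 min break → 7 h 7 min
Total: 11 h 5 min + 5 h 31 min + 7 h 7 min = 23 h 43 min.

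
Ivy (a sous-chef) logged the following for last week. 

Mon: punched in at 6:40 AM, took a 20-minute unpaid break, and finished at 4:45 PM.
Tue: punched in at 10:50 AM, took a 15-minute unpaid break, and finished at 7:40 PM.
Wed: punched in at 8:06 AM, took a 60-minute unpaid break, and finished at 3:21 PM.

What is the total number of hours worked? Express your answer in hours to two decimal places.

Mon: 6:40 AM–4:45 PM = 10 h 5 min; less 20 min break → 9 h 45 min
Tue: 10:50 AM–7:40 PM = 8 h 50 min; less 15 min break → 8 h 35 min
Wed: 8:06 AM–3:21 PM = 7 h 15 min; less 60 min break → 6 h 15 min
Total: 9 h 45 min + 8 h 35 min + 6 h 15 min = 24 h 35 min.

24.58 hours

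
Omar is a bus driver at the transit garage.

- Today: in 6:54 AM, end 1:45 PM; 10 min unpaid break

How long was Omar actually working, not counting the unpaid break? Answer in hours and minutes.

6 h 41 min

Today: 6:54 AM–1:45 PM = 6 h 51 min; less 10 min break → 6 h 41 min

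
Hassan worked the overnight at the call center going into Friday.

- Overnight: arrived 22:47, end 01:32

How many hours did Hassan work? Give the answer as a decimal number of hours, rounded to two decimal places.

Overnight: 22:47 → midnight = 1 h 13 min; midnight → 01:32 = 1 h 32 min; span 2 h 45 min

2.75 hours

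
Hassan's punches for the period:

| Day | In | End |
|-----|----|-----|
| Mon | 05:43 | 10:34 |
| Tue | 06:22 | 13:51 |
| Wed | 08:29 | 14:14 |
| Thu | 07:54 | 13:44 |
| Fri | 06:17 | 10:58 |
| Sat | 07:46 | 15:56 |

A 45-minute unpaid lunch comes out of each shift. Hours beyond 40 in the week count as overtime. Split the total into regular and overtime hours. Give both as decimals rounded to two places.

Mon: 05:43–10:34 = 4 h 51 min; less 45 min break → 4 h 6 min
Tue: 06:22–13:51 = 7 h 29 min; less 45 min break → 6 h 44 min
Wed: 08:29–14:14 = 5 h 45 min; less 45 min break → 5 h 0 min
Thu: 07:54–13:44 = 5 h 50 min; less 45 min break → 5 h 5 min
Fri: 06:17–10:58 = 4 h 41 min; less 45 min break → 3 h 56 min
Sat: 07:46–15:56 = 8 h 10 min; less 45 min break → 7 h 25 min
Total worked: 32 h 16 min = 32.27 h.
Threshold 40 h → overtime 0 h 0 min, regular 32 h 16 min.

Regular 32.27 hours, overtime 0.00 hours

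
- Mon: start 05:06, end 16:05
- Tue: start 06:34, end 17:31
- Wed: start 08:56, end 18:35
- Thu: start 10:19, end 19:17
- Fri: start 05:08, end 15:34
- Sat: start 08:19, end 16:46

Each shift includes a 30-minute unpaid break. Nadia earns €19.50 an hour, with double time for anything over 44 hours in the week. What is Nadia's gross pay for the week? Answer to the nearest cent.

€1342.90

Mon: 05:06–16:05 = 10 h 59 min; less 30 min break → 10 h 29 min
Tue: 06:34–17:31 = 10 h 57 min; less 30 min break → 10 h 27 min
Wed: 08:56–18:35 = 9 h 39 min; less 30 min break → 9 h 9 min
Thu: 10:19–19:17 = 8 h 58 min; less 30 min break → 8 h 28 min
Fri: 05:08–15:34 = 10 h 26 min; less 30 min break → 9 h 56 min
Sat: 08:19–16:46 = 8 h 27 min; less 30 min break → 7 h 57 min
Total worked: 56 h 26 min = 3386 min.
Regular 44 h 0 min = 2640 min at €19.50/h; overtime 12 h 26 min = 746 min at €39.00/h.
Pay = (2640 × €19.50 + 746 × €39.00) ÷ 60 = €1342.90.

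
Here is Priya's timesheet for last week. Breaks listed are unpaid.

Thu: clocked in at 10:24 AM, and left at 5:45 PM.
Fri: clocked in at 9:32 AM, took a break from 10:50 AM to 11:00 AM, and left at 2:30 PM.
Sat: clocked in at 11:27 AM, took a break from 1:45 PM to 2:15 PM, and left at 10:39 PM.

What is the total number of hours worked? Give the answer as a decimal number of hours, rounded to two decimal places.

Thu: 10:24 AM–5:45 PM = 7 h 21 min
Fri: 9:32 AM–2:30 PM = 4 h 58 min; less 10 min break → 4 h 48 min
Sat: 11:27 AM–10:39 PM = 11 h 12 min; less 30 min break → 10 h 42 min
Total: 7 h 21 min + 4 h 48 min + 10 h 42 min = 22 h 51 min.

22.85 hours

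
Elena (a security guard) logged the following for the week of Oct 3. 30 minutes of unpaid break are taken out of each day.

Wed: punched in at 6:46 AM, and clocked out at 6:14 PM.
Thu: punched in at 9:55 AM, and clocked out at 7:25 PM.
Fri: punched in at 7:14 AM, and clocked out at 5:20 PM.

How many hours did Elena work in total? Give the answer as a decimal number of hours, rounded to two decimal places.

29.57 hours

Wed: 6:46 AM–6:14 PM = 11 h 28 min; less 30 min break → 10 h 58 min
Thu: 9:55 AM–7:25 PM = 9 h 30 min; less 30 min break → 9 h 0 min
Fri: 7:14 AM–5:20 PM = 10 h 6 min; less 30 min break → 9 h 36 min
Total: 10 h 58 min + 9 h 0 min + 9 h 36 min = 29 h 34 min.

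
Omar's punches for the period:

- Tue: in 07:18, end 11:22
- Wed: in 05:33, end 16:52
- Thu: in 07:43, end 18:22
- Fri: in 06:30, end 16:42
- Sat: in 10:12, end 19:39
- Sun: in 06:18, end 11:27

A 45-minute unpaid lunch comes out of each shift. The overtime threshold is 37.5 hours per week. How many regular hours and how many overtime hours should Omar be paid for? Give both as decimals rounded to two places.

Regular 37.50 hours, overtime 8.83 hours

Tue: 07:18–11:22 = 4 h 4 min; less 45 min break → 3 h 19 min
Wed: 05:33–16:52 = 11 h 19 min; less 45 min break → 10 h 34 min
Thu: 07:43–18:22 = 10 h 39 min; less 45 min break → 9 h 54 min
Fri: 06:30–16:42 = 10 h 12 min; less 45 min break → 9 h 27 min
Sat: 10:12–19:39 = 9 h 27 min; less 45 min break → 8 h 42 min
Sun: 06:18–11:27 = 5 h 9 min; less 45 min break → 4 h 24 min
Total worked: 46 h 20 min = 46.33 h.
Threshold 37.5 h → overtime 8 h 50 min, regular 37 h 30 min.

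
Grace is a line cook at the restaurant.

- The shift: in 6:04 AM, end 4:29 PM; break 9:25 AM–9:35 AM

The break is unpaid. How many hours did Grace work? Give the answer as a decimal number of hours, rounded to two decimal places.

The shift: 6:04 AM–4:29 PM = 10 h 25 min; less 10 min break → 10 h 15 min

10.25 hours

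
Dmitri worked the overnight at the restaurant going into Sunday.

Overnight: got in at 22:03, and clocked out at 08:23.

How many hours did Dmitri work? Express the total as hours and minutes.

Overnight: 22:03 → midnight = 1 h 57 min; midnight → 08:23 = 8 h 23 min; span 10 h 20 min

10 h 20 min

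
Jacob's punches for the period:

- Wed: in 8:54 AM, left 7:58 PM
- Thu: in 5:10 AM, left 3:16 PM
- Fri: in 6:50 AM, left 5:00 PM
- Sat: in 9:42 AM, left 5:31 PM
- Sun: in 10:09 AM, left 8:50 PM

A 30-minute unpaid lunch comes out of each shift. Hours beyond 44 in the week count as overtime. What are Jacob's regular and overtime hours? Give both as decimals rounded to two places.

Wed: 8:54 AM–7:58 PM = 11 h 4 min; less 30 min break → 10 h 34 min
Thu: 5:10 AM–3:16 PM = 10 h 6 min; less 30 min break → 9 h 36 min
Fri: 6:50 AM–5:00 PM = 10 h 10 min; less 30 min break → 9 h 40 min
Sat: 9:42 AM–5:31 PM = 7 h 49 min; less 30 min break → 7 h 19 min
Sun: 10:09 AM–8:50 PM = 10 h 41 min; less 30 min break → 10 h 11 min
Total worked: 47 h 20 min = 47.33 h.
Threshold 44 h → overtime 3 h 20 min, regular 44 h 0 min.

Regular 44.00 hours, overtime 3.33 hours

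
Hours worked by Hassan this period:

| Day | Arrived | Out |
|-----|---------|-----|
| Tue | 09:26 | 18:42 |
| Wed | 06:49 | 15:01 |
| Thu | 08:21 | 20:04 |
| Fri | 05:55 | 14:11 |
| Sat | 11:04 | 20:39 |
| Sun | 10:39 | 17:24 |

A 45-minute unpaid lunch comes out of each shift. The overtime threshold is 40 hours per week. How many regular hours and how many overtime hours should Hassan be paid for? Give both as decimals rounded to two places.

Tue: 09:26–18:42 = 9 h 16 min; less 45 min break → 8 h 31 min
Wed: 06:49–15:01 = 8 h 12 min; less 45 min break → 7 h 27 min
Thu: 08:21–20:04 = 11 h 43 min; less 45 min break → 10 h 58 min
Fri: 05:55–14:11 = 8 h 16 min; less 45 min break → 7 h 31 min
Sat: 11:04–20:39 = 9 h 35 min; less 45 min break → 8 h 50 min
Sun: 10:39–17:24 = 6 h 45 min; less 45 min break → 6 h 0 min
Total worked: 49 h 17 min = 49.28 h.
Threshold 40 h → overtime 9 h 17 min, regular 40 h 0 min.

Regular 40.00 hours, overtime 9.28 hours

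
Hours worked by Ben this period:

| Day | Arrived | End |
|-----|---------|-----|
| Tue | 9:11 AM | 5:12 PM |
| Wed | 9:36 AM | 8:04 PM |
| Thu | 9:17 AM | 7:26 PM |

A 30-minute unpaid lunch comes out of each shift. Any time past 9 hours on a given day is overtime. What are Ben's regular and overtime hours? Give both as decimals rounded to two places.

Regular 25.52 hours, overtime 1.62 hours

Tue: 9:11 AM–5:12 PM = 8 h 1 min; less 30 min break → 7 h 31 min
Wed: 9:36 AM–8:04 PM = 10 h 28 min; less 30 min break → 9 h 58 min
Thu: 9:17 AM–7:26 PM = 10 h 9 min; less 30 min break → 9 h 39 min
Tue reg 7 h 31 min / OT 0 h 0 min; Wed reg 9 h 0 min / OT 0 h 58 min; Thu reg 9 h 0 min / OT 0 h 39 min.
Totals: regular 25 h 31 min, overtime 1 h 37 min.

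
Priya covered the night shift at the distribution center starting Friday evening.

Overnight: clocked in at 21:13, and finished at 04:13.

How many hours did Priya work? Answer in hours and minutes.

Overnight: 21:13 → midnight = 2 h 47 min; midnight → 04:13 = 4 h 13 min; span 7 h 0 min

7 h 0 min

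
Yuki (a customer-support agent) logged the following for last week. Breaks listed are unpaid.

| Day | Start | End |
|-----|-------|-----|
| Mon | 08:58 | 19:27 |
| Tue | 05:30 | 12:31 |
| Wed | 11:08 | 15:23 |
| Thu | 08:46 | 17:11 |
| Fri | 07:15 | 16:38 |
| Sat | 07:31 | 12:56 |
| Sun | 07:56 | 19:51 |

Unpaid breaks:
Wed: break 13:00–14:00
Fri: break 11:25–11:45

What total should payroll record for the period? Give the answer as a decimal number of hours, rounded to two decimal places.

Mon: 08:58–19:27 = 10 h 29 min
Tue: 05:30–12:31 = 7 h 1 min
Wed: 11:08–15:23 = 4 h 15 min; less 60 min break → 3 h 15 min
Thu: 08:46–17:11 = 8 h 25 min
Fri: 07:15–16:38 = 9 h 23 min; less 20 min break → 9 h 3 min
Sat: 07:31–12:56 = 5 h 25 min
Sun: 07:56–19:51 = 11 h 55 min
Total: 10 h 29 min + 7 h 1 min + 3 h 15 min + 8 h 25 min + 9 h 3 min + 5 h 25 min + 11 h 55 min = 55 h 33 min.

55.55 hours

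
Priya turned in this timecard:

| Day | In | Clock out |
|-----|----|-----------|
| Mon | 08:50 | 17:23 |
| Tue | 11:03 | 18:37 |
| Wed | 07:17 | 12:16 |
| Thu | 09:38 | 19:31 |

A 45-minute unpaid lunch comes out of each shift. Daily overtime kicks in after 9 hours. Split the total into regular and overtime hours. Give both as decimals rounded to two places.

Mon: 08:50–17:23 = 8 h 33 min; less 45 min break → 7 h 48 min
Tue: 11:03–18:37 = 7 h 34 min; less 45 min break → 6 h 49 min
Wed: 07:17–12:16 = 4 h 59 min; less 45 min break → 4 h 14 min
Thu: 09:38–19:31 = 9 h 53 min; less 45 min break → 9 h 8 min
Mon reg 7 h 48 min / OT 0 h 0 min; Tue reg 6 h 49 min / OT 0 h 0 min; Wed reg 4 h 14 min / OT 0 h 0 min; Thu reg 9 h 0 min / OT 0 h 8 min.
Totals: regular 27 h 51 min, overtime 0 h 8 min.

Regular 27.85 hours, overtime 0.13 hours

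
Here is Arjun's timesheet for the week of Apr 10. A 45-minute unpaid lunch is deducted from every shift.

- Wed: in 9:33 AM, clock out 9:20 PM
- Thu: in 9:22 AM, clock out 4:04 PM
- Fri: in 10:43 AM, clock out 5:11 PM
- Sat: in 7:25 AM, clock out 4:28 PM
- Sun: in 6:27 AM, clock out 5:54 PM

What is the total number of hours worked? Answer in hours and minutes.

Wed: 9:33 AM–9:20 PM = 11 h 47 min; less 45 min break → 11 h 2 min
Thu: 9:22 AM–4:04 PM = 6 h 42 min; less 45 min break → 5 h 57 min
Fri: 10:43 AM–5:11 PM = 6 h 28 min; less 45 min break → 5 h 43 min
Sat: 7:25 AM–4:28 PM = 9 h 3 min; less 45 min break → 8 h 18 min
Sun: 6:27 AM–5:54 PM = 11 h 27 min; less 45 min break → 10 h 42 min
Total: 11 h 2 min + 5 h 57 min + 5 h 43 min + 8 h 18 min + 10 h 42 min = 41 h 42 min.

41 h 42 min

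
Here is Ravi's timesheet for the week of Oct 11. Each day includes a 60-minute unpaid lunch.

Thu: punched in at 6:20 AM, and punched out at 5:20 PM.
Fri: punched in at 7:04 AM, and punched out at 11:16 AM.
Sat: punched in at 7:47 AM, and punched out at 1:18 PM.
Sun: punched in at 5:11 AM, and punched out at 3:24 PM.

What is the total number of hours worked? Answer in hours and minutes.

26 h 56 min

Thu: 6:20 AM–5:20 PM = 11 h 0 min; less 60 min break → 10 h 0 min
Fri: 7:04 AM–11:16 AM = 4 h 12 min; less 60 min break → 3 h 12 min
Sat: 7:47 AM–1:18 PM = 5 h 31 min; less 60 min break → 4 h 31 min
Sun: 5:11 AM–3:24 PM = 10 h 13 min; less 60 min break → 9 h 13 min
Total: 10 h 0 min + 3 h 12 min + 4 h 31 min + 9 h 13 min = 26 h 56 min.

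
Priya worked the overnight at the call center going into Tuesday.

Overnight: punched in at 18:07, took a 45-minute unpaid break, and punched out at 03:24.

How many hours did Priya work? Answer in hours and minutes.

Overnight: 18:07 → midnight = 5 h 53 min; midnight → 03:24 = 3 h 24 min; span 9 h 17 min; less 45 min break → 8 h 32 min

8 h 32 min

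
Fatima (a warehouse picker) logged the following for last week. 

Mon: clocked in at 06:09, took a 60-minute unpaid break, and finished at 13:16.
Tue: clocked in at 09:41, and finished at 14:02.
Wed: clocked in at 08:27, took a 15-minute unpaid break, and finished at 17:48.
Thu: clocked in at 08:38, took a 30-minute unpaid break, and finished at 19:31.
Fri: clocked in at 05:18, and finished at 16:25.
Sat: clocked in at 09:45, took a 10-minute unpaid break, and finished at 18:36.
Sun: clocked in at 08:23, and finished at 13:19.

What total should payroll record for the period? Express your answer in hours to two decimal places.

Mon: 06:09–13:16 = 7 h 7 min; less 60 min break → 6 h 7 min
Tue: 09:41–14:02 = 4 h 21 min
Wed: 08:27–17:48 = 9 h 21 min; less 15 min break → 9 h 6 min
Thu: 08:38–19:31 = 10 h 53 min; less 30 min break → 10 h 23 min
Fri: 05:18–16:25 = 11 h 7 min
Sat: 09:45–18:36 = 8 h 51 min; less 10 min break → 8 h 41 min
Sun: 08:23–13:19 = 4 h 56 min
Total: 6 h 7 min + 4 h 21 min + 9 h 6 min + 10 h 23 min + 11 h 7 min + 8 h 41 min + 4 h 56 min = 54 h 41 min.

54.68 hours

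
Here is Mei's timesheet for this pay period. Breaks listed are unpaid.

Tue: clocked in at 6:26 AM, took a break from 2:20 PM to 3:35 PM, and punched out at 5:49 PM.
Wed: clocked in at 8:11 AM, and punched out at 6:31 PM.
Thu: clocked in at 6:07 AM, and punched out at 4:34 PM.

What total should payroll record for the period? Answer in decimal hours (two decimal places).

Tue: 6:26 AM–5:49 PM = 11 h 23 min; less 75 min break → 10 h 8 min
Wed: 8:11 AM–6:31 PM = 10 h 20 min
Thu: 6:07 AM–4:34 PM = 10 h 27 min
Total: 10 h 8 min + 10 h 20 min + 10 h 27 min = 30 h 55 min.

30.92 hours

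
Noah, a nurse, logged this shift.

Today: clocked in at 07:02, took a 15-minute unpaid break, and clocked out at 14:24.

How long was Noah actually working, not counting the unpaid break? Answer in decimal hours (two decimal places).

Today: 07:02–14:24 = 7 h 22 min; less 15 min break → 7 h 7 min

7.12 hours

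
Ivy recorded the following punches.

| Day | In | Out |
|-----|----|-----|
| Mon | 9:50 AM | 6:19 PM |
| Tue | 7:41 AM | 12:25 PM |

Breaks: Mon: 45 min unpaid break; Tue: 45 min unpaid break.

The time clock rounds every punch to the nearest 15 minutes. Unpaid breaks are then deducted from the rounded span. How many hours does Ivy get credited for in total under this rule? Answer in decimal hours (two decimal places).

11.75 hours

Mon: in 9:50 AM→9:45 AM, out 6:19 PM→6:15 PM; 8 h 30 min − 45 min = 7 h 45 min
Tue: in 7:41 AM→7:45 AM, out 12:25 PM→12:30 PM; 4 h 45 min − 45 min = 4 h 0 min
Total credited: 11 h 45 min.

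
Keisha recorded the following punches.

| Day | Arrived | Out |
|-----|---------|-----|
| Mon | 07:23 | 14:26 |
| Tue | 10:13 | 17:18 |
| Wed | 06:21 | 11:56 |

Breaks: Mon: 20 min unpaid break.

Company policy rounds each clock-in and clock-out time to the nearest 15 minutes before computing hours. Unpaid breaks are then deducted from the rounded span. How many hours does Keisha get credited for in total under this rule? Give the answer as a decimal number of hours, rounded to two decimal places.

Mon: in 07:23→07:30, out 14:26→14:30; 7 h 0 min − 20 min = 6 h 40 min
Tue: in 10:13→10:15, out 17:18→17:15; 7 h 0 min
Wed: in 06:21→06:15, out 11:56→12:00; 5 h 45 min
Total credited: 19 h 25 min.

19.42 hours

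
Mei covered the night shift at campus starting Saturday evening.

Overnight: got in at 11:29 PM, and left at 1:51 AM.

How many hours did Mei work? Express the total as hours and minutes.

2 h 22 min

Overnight: 11:29 PM → midnight = 0 h 31 min; midnight → 1:51 AM = 1 h 51 min; span 2 h 22 min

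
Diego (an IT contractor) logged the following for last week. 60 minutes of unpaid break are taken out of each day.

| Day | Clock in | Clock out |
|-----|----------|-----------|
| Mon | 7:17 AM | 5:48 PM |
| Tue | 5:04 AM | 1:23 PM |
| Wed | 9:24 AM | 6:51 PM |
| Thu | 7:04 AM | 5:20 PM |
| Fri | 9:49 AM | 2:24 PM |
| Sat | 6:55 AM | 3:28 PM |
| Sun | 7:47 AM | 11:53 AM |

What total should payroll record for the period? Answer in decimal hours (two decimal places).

48.78 hours

Mon: 7:17 AM–5:48 PM = 10 h 31 min; less 60 min break → 9 h 31 min
Tue: 5:04 AM–1:23 PM = 8 h 19 min; less 60 min break → 7 h 19 min
Wed: 9:24 AM–6:51 PM = 9 h 27 min; less 60 min break → 8 h 27 min
Thu: 7:04 AM–5:20 PM = 10 h 16 min; less 60 min break → 9 h 16 min
Fri: 9:49 AM–2:24 PM = 4 h 35 min; less 60 min break → 3 h 35 min
Sat: 6:55 AM–3:28 PM = 8 h 33 min; less 60 min break → 7 h 33 min
Sun: 7:47 AM–11:53 AM = 4 h 6 min; less 60 min break → 3 h 6 min
Total: 9 h 31 min + 7 h 19 min + 8 h 27 min + 9 h 16 min + 3 h 35 min + 7 h 33 min + 3 h 6 min = 48 h 47 min.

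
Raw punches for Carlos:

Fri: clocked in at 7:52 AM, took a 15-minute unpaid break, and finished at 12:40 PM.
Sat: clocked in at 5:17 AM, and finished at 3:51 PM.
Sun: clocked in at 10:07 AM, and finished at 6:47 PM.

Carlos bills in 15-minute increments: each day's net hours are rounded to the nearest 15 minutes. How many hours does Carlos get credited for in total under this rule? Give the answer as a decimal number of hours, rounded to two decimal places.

Fri: 7:52 AM–12:40 PM = 4 h 48 min − 15 min = 4 h 33 min → rounds to 4 h 30 min
Sat: 5:17 AM–3:51 PM = 10 h 34 min → rounds to 10 h 30 min
Sun: 10:07 AM–6:47 PM = 8 h 40 min → rounds to 8 h 45 min
Total credited: 23 h 45 min.

23.75 hours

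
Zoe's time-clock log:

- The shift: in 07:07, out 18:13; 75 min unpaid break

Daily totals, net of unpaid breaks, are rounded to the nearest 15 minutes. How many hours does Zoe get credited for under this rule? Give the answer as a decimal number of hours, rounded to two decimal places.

The shift: 07:07–18:13 = 11 h 6 min − 75 min = 9 h 51 min → rounds to 9 h 45 min

9.75 hours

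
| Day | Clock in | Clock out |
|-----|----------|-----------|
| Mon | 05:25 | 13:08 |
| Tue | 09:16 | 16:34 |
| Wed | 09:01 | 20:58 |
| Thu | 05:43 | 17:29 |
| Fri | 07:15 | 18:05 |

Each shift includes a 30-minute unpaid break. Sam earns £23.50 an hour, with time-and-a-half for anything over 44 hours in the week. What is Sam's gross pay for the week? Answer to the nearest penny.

£1142.10

Mon: 05:25–13:08 = 7 h 43 min; less 30 min break → 7 h 13 min
Tue: 09:16–16:34 = 7 h 18 min; less 30 min break → 6 h 48 min
Wed: 09:01–20:58 = 11 h 57 min; less 30 min break → 11 h 27 min
Thu: 05:43–17:29 = 11 h 46 min; less 30 min break → 11 h 16 min
Fri: 07:15–18:05 = 10 h 50 min; less 30 min break → 10 h 20 min
Total worked: 47 h 4 min = 2824 min.
Regular 44 h 0 min = 2640 min at £23.50/h; overtime 3 h 4 min = 184 min at £35.25/h.
Pay = (2640 × £23.50 + 184 × £35.25) ÷ 60 = £1142.10.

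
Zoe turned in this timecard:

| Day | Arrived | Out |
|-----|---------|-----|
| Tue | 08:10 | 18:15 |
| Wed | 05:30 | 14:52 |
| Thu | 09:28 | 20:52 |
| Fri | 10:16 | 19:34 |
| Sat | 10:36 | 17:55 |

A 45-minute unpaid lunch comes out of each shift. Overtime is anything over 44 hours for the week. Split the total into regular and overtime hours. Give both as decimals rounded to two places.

Tue: 08:10–18:15 = 10 h 5 min; less 45 min break → 9 h 20 min
Wed: 05:30–14:52 = 9 h 22 min; less 45 min break → 8 h 37 min
Thu: 09:28–20:52 = 11 h 24 min; less 45 min break → 10 h 39 min
Fri: 10:16–19:34 = 9 h 18 min; less 45 min break → 8 h 33 min
Sat: 10:36–17:55 = 7 h 19 min; less 45 min break → 6 h 34 min
Total worked: 43 h 43 min = 43.72 h.
Threshold 44 h → overtime 0 h 0 min, regular 43 h 43 min.

Regular 43.72 hours, overtime 0.00 hours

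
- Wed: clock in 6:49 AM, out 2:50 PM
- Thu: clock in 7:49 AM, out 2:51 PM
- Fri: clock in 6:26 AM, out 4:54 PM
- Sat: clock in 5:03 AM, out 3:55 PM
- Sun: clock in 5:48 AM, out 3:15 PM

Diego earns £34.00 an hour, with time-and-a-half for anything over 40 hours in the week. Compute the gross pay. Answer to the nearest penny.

£1657.50

Wed: 6:49 AM–2:50 PM = 8 h 1 min
Thu: 7:49 AM–2:51 PM = 7 h 2 min
Fri: 6:26 AM–4:54 PM = 10 h 28 min
Sat: 5:03 AM–3:55 PM = 10 h 52 min
Sun: 5:48 AM–3:15 PM = 9 h 27 min
Total worked: 45 h 50 min = 2750 min.
Regular 40 h 0 min = 2400 min at £34.00/h; overtime 5 h 50 min = 350 min at £51.00/h.
Pay = (2400 × £34.00 + 350 × £51.00) ÷ 60 = £1657.50.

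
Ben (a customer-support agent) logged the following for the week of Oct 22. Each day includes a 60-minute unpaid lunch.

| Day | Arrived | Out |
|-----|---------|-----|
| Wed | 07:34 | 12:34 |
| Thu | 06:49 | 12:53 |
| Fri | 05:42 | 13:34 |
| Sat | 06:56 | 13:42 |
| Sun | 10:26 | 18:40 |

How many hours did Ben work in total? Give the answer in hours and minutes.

28 h 56 min

Wed: 07:34–12:34 = 5 h 0 min; less 60 min break → 4 h 0 min
Thu: 06:49–12:53 = 6 h 4 min; less 60 min break → 5 h 4 min
Fri: 05:42–13:34 = 7 h 52 min; less 60 min break → 6 h 52 min
Sat: 06:56–13:42 = 6 h 46 min; less 60 min break → 5 h 46 min
Sun: 10:26–18:40 = 8 h 14 min; less 60 min break → 7 h 14 min
Total: 4 h 0 min + 5 h 4 min + 6 h 52 min + 5 h 46 min + 7 h 14 min = 28 h 56 min.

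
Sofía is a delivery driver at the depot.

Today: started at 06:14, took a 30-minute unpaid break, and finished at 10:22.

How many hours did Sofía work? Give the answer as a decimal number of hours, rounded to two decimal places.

3.63 hours

Today: 06:14–10:22 = 4 h 8 min; less 30 min break → 3 h 38 min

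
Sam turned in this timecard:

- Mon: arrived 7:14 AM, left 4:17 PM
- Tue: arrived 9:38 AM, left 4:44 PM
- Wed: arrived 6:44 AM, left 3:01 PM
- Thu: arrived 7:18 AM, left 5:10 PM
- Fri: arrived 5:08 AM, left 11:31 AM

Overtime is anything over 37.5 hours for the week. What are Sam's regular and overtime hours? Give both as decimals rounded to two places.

Mon: 7:14 AM–4:17 PM = 9 h 3 min
Tue: 9:38 AM–4:44 PM = 7 h 6 min
Wed: 6:44 AM–3:01 PM = 8 h 17 min
Thu: 7:18 AM–5:10 PM = 9 h 52 min
Fri: 5:08 AM–11:31 AM = 6 h 23 min
Total worked: 40 h 41 min = 40.68 h.
Threshold 37.5 h → overtime 3 h 11 min, regular 37 h 30 min.

Regular 37.50 hours, overtime 3.18 hours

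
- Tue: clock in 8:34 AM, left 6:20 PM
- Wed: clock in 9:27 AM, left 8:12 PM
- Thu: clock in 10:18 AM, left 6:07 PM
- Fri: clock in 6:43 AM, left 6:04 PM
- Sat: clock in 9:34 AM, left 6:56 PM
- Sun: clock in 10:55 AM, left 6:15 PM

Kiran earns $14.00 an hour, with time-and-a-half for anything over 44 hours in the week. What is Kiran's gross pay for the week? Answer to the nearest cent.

$876.05

Tue: 8:34 AM–6:20 PM = 9 h 46 min
Wed: 9:27 AM–8:12 PM = 10 h 45 min
Thu: 10:18 AM–6:07 PM = 7 h 49 min
Fri: 6:43 AM–6:04 PM = 11 h 21 min
Sat: 9:34 AM–6:56 PM = 9 h 22 min
Sun: 10:55 AM–6:15 PM = 7 h 20 min
Total worked: 56 h 23 min = 3383 min.
Regular 44 h 0 min = 2640 min at $14.00/h; overtime 12 h 23 min = 743 min at $21.00/h.
Pay = (2640 × $14.00 + 743 × $21.00) ÷ 60 = $876.05.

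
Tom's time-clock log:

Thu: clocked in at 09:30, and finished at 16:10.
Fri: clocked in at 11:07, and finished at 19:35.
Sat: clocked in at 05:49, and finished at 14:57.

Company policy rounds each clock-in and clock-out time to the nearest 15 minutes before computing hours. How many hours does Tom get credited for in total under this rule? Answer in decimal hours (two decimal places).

Thu: in 09:30→09:30, out 16:10→16:15; 6 h 45 min
Fri: in 11:07→11:00, out 19:35→19:30; 8 h 30 min
Sat: in 05:49→05:45, out 14:57→15:00; 9 h 15 min
Total credited: 24 h 30 min.

24.50 hours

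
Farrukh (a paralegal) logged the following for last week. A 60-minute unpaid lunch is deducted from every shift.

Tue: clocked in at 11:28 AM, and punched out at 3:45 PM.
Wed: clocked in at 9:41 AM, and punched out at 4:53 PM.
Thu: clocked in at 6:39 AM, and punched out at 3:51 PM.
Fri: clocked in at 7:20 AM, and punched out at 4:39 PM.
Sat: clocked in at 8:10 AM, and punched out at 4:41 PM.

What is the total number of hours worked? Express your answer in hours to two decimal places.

Tue: 11:28 AM–3:45 PM = 4 h 17 min; less 60 min break → 3 h 17 min
Wed: 9:41 AM–4:53 PM = 7 h 12 min; less 60 min break → 6 h 12 min
Thu: 6:39 AM–3:51 PM = 9 h 12 min; less 60 min break → 8 h 12 min
Fri: 7:20 AM–4:39 PM = 9 h 19 min; less 60 min break → 8 h 19 min
Sat: 8:10 AM–4:41 PM = 8 h 31 min; less 60 min break → 7 h 31 min
Total: 3 h 17 min + 6 h 12 min + 8 h 12 min + 8 h 19 min + 7 h 31 min = 33 h 31 min.

33.52 hours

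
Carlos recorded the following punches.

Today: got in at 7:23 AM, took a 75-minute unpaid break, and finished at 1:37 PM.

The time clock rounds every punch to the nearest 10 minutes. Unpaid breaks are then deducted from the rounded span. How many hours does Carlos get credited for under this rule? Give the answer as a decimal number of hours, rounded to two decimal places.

5.08 hours

Today: in 7:23 AM→7:20 AM, out 1:37 PM→1:40 PM; 6 h 20 min − 75 min = 5 h 5 min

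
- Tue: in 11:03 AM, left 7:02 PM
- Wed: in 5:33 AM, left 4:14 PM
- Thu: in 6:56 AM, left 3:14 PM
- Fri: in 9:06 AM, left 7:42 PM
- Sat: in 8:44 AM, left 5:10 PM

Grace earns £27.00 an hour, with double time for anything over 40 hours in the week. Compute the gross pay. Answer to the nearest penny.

Tue: 11:03 AM–7:02 PM = 7 h 59 min
Wed: 5:33 AM–4:14 PM = 10 h 41 min
Thu: 6:56 AM–3:14 PM = 8 h 18 min
Fri: 9:06 AM–7:42 PM = 10 h 36 min
Sat: 8:44 AM–5:10 PM = 8 h 26 min
Total worked: 46 h 0 min = 2760 min.
Regular 40 h 0 min = 2400 min at £27.00/h; overtime 6 h 0 min = 360 min at £54.00/h.
Pay = (2400 × £27.00 + 360 × £54.00) ÷ 60 = £1404.00.

£1404.00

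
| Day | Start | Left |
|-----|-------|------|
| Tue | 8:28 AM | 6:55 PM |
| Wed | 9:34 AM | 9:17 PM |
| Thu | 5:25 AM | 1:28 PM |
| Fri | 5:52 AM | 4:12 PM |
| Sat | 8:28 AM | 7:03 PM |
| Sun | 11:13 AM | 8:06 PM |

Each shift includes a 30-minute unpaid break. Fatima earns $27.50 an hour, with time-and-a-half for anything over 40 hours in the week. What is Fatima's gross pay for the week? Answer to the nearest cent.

$1801.94

Tue: 8:28 AM–6:55 PM = 10 h 27 min; less 30 min break → 9 h 57 min
Wed: 9:34 AM–9:17 PM = 11 h 43 min; less 30 min break → 11 h 13 min
Thu: 5:25 AM–1:28 PM = 8 h 3 min; less 30 min break → 7 h 33 min
Fri: 5:52 AM–4:12 PM = 10 h 20 min; less 30 min break → 9 h 50 min
Sat: 8:28 AM–7:03 PM = 10 h 35 min; less 30 min break → 10 h 5 min
Sun: 11:13 AM–8:06 PM = 8 h 53 min; less 30 min break → 8 h 23 min
Total worked: 57 h 1 min = 3421 min.
Regular 40 h 0 min = 2400 min at $27.50/h; overtime 17 h 1 min = 1021 min at $41.25/h.
Pay = (2400 × $27.50 + 1021 × $41.25) ÷ 60 = $1801.94.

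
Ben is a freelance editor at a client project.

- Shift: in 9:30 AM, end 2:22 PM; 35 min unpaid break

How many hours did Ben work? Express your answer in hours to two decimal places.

4.28 hours

Shift: 9:30 AM–2:22 PM = 4 h 52 min; less 35 min break → 4 h 17 min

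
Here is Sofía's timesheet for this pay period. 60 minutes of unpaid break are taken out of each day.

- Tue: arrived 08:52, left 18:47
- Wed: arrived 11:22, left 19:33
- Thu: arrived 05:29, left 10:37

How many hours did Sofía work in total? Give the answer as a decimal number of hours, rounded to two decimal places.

Tue: 08:52–18:47 = 9 h 55 min; less 60 min break → 8 h 55 min
Wed: 11:22–19:33 = 8 h 11 min; less 60 min break → 7 h 11 min
Thu: 05:29–10:37 = 5 h 8 min; less 60 min break → 4 h 8 min
Total: 8 h 55 min + 7 h 11 min + 4 h 8 min = 20 h 14 min.

20.23 hours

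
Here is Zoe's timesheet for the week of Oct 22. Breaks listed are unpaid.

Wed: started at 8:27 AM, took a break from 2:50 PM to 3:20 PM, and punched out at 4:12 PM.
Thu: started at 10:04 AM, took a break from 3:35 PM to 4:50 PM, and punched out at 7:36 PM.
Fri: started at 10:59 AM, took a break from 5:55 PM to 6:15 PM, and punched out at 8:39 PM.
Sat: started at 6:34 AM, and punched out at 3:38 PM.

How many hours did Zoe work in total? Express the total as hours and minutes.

33 h 56 min

Wed: 8:27 AM–4:12 PM = 7 h 45 min; less 30 min break → 7 h 15 min
Thu: 10:04 AM–7:36 PM = 9 h 32 min; less 75 min break → 8 h 17 min
Fri: 10:59 AM–8:39 PM = 9 h 40 min; less 20 min break → 9 h 20 min
Sat: 6:34 AM–3:38 PM = 9 h 4 min
Total: 7 h 15 min + 8 h 17 min + 9 h 20 min + 9 h 4 min = 33 h 56 min.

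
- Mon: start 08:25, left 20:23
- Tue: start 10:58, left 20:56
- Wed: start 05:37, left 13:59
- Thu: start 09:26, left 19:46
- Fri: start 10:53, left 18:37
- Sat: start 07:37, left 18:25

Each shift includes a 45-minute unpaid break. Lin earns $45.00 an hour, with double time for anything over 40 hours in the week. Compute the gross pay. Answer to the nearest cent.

Mon: 08:25–20:23 = 11 h 58 min; less 45 min break → 11 h 13 min
Tue: 10:58–20:56 = 9 h 58 min; less 45 min break → 9 h 13 min
Wed: 05:37–13:59 = 8 h 22 min; less 45 min break → 7 h 37 min
Thu: 09:26–19:46 = 10 h 20 min; less 45 min break → 9 h 35 min
Fri: 10:53–18:37 = 7 h 44 min; less 45 min break → 6 h 59 min
Sat: 07:37–18:25 = 10 h 48 min; less 45 min break → 10 h 3 min
Total worked: 54 h 40 min = 3280 min.
Regular 40 h 0 min = 2400 min at $45.00/h; overtime 14 h 40 min = 880 min at $90.00/h.
Pay = (2400 × $45.00 + 880 × $90.00) ÷ 60 = $3120.00.

$3120.00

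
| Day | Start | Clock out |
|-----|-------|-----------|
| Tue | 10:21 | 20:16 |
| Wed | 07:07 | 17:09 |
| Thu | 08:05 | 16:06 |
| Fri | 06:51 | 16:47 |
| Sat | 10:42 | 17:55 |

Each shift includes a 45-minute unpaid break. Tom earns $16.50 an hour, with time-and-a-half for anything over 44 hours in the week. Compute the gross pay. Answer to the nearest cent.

$682.55

Tue: 10:21–20:16 = 9 h 55 min; less 45 min break → 9 h 10 min
Wed: 07:07–17:09 = 10 h 2 min; less 45 min break → 9 h 17 min
Thu: 08:05–16:06 = 8 h 1 min; less 45 min break → 7 h 16 min
Fri: 06:51–16:47 = 9 h 56 min; less 45 min break → 9 h 11 min
Sat: 10:42–17:55 = 7 h 13 min; less 45 min break → 6 h 28 min
Total worked: 41 h 22 min = 2482 min.
Regular 41 h 22 min = 2482 min at $16.50/h; overtime 0 h 0 min = 0 min at $24.75/h.
Pay = (2482 × $16.50 + 0 × $24.75) ÷ 60 = $682.55.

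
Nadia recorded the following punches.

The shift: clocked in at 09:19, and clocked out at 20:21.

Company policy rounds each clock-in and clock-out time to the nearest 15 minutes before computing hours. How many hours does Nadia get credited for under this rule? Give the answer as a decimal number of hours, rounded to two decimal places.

The shift: in 09:19→09:15, out 20:21→20:15; 11 h 0 min

11.00 hours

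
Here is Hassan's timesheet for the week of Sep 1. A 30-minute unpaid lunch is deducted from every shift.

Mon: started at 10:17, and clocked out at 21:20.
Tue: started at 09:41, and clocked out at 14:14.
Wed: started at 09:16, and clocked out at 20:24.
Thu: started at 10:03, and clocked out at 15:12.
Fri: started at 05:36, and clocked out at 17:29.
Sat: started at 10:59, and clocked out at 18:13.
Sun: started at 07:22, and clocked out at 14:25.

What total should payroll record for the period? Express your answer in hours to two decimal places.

Mon: 10:17–21:20 = 11 h 3 min; less 30 min break → 10 h 33 min
Tue: 09:41–14:14 = 4 h 33 min; less 30 min break → 4 h 3 min
Wed: 09:16–20:24 = 11 h 8 min; less 30 min break → 10 h 38 min
Thu: 10:03–15:12 = 5 h 9 min; less 30 min break → 4 h 39 min
Fri: 05:36–17:29 = 11 h 53 min; less 30 min break → 11 h 23 min
Sat: 10:59–18:13 = 7 h 14 min; less 30 min break → 6 h 44 min
Sun: 07:22–14:25 = 7 h 3 min; less 30 min break → 6 h 33 min
Total: 10 h 33 min + 4 h 3 min + 10 h 38 min + 4 h 39 min + 11 h 23 min + 6 h 44 min + 6 h 33 min = 54 h 33 min.

54.55 hours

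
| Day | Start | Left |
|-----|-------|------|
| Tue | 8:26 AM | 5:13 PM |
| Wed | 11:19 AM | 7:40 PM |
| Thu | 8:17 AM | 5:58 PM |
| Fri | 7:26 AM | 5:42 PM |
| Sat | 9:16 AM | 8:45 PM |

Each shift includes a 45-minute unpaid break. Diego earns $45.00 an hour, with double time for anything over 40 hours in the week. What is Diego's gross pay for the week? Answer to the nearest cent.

$2233.50

Tue: 8:26 AM–5:13 PM = 8 h 47 min; less 45 min break → 8 h 2 min
Wed: 11:19 AM–7:40 PM = 8 h 21 min; less 45 min break → 7 h 36 min
Thu: 8:17 AM–5:58 PM = 9 h 41 min; less 45 min break → 8 h 56 min
Fri: 7:26 AM–5:42 PM = 10 h 16 min; less 45 min break → 9 h 31 min
Sat: 9:16 AM–8:45 PM = 11 h 29 min; less 45 min break → 10 h 44 min
Total worked: 44 h 49 min = 2689 min.
Regular 40 h 0 min = 2400 min at $45.00/h; overtime 4 h 49 min = 289 min at $90.00/h.
Pay = (2400 × $45.00 + 289 × $90.00) ÷ 60 = $2233.50.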